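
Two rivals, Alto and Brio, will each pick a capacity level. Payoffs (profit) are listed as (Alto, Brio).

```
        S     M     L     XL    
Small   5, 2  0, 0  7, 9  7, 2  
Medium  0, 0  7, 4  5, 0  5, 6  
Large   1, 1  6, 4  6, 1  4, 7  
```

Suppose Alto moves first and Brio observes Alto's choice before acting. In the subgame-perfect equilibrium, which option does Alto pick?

Brio best-responds to each possible Alto move:
- Small: Brio compares 2, 0, 9, 2 and picks L; Alto would get 7.
- Medium: Brio compares 0, 4, 0, 6 and picks XL; Alto would get 5.
- Large: Brio compares 1, 4, 1, 7 and picks XL; Alto would get 4.
Maximizing over 7, 5, 4, Alto chooses Small. Subgame-perfect outcome: (Small, L) with payoffs (7, 9).

Small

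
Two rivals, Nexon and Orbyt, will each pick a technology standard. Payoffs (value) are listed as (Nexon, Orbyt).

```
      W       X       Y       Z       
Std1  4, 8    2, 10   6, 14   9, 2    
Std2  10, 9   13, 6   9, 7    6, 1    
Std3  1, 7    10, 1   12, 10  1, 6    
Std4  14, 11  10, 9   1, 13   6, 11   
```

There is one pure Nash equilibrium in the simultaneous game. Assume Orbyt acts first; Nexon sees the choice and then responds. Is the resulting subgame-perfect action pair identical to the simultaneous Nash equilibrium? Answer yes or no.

no

Nexon best-responds to each possible Orbyt move:
- W → Nexon plays Std4 (best of 4, 10, 1, 14); Orbyt gets 11.
- X → Nexon plays Std2 (best of 2, 13, 10, 10); Orbyt gets 6.
- Y → Nexon plays Std3 (best of 6, 9, 12, 1); Orbyt gets 10.
- Z → Nexon plays Std1 (best of 9, 6, 1, 6); Orbyt gets 2.
Orbyt's induced payoffs are 11, 6, 10, 2, so Orbyt commits to W. Subgame-perfect outcome: (Std4, W) with payoffs (14, 11).
For the simultaneous game, intersect best replies.
Nexon's best replies: W→Std4; X→Std2; Y→Std3; Z→Std1.
Orbyt's best replies: Std1→Y; Std2→W; Std3→Y; Std4→Y.
The unique mutual best reply is (Std3, Y), giving (12, 10).
Sequential outcome (Std4, W) differs from the Nash profile (Std3, Y).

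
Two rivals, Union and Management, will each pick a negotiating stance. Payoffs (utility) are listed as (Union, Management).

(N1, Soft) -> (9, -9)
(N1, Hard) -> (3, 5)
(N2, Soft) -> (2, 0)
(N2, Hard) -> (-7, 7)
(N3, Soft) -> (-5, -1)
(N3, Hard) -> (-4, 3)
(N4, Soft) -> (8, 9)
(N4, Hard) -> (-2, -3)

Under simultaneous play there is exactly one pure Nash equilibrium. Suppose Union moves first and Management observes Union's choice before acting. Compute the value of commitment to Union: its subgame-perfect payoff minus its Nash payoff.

5

Management best-responds to each possible Union move:
- N1 → Management plays Hard (best of -9, 5); Union gets 3.
- N2 → Management plays Hard (best of 0, 7); Union gets -7.
- N3 → Management plays Hard (best of -1, 3); Union gets -4.
- N4 → Management plays Soft (best of 9, -3); Union gets 8.
Union's induced payoffs are 3, -7, -4, 8, so Union commits to N4. Subgame-perfect outcome: (N4, Soft) with payoffs (8, 9).
Now find the simultaneous Nash equilibrium.
Union's best replies: Soft→N1; Hard→N1.
Management's best replies: N1→Hard; N2→Hard; N3→Hard; N4→Soft.
The unique mutual best reply is (N1, Hard), giving (3, 5).
Union's commitment gain: 8 − 3 = 5.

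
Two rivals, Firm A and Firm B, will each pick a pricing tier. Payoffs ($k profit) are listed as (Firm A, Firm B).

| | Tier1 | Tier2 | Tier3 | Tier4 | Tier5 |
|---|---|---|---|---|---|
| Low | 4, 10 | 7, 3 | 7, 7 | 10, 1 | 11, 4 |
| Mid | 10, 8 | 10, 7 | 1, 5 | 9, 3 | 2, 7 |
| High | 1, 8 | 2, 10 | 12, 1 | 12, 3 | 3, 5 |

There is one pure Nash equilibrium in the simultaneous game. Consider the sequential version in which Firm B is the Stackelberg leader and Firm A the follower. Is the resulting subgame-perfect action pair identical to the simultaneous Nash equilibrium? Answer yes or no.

yes

Firm A best-responds to each possible Firm B move:
- Tier1 → Firm A plays Mid (best of 4, 10, 1); Firm B gets 8.
- Tier2 → Firm A plays Mid (best of 7, 10, 2); Firm B gets 7.
- Tier3 → Firm A plays High (best of 7, 1, 12); Firm B gets 1.
- Tier4 → Firm A plays High (best of 10, 9, 12); Firm B gets 3.
- Tier5 → Firm A plays Low (best of 11, 2, 3); Firm B gets 4.
Among 8, 7, 1, 3, 4, the best is 8 at Tier1. Subgame-perfect outcome: (Mid, Tier1) with payoffs (10, 8).
Now find the simultaneous Nash equilibrium.
Firm A's best replies: Tier1→Mid; Tier2→Mid; Tier3→High; Tier4→High; Tier5→Low.
Firm B's best replies: Low→Tier1; Mid→Tier1; High→Tier2.
The unique mutual best reply is (Mid, Tier1), giving (10, 8).
Sequential outcome (Mid, Tier1) coincides with the Nash profile (Mid, Tier1).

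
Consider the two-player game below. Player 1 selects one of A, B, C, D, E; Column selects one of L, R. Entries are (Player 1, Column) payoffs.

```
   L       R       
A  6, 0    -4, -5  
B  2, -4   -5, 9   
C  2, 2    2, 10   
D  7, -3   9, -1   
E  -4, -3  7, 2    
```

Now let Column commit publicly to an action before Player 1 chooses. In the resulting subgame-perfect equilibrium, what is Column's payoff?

Backward induction with Column moving first.
- L: BR = D, leader payoff -3.
- R: BR = D, leader payoff -1.
Among -3, -1, the best is -1 at R. Subgame-perfect outcome: (D, R) with payoffs (9, -1).

-1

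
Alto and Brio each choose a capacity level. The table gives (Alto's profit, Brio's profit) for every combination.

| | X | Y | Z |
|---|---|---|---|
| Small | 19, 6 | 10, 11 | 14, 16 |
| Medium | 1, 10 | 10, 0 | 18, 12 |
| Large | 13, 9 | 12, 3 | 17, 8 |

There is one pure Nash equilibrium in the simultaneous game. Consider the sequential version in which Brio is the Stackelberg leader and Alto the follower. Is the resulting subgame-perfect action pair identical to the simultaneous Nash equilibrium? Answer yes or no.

Alto best-responds to each possible Brio move:
- X: Alto compares 19, 1, 13 and picks Small; Brio would get 6.
- Y: Alto compares 10, 10, 12 and picks Large; Brio would get 3.
- Z: Alto compares 14, 18, 17 and picks Medium; Brio would get 12.
Among 6, 3, 12, the best is 12 at Z. Subgame-perfect outcome: (Medium, Z) with payoffs (18, 12).
For the simultaneous game, intersect best replies.
Alto's best replies: X→Small; Y→Large; Z→Medium.
Brio's best replies: Small→Z; Medium→Z; Large→X.
Only (Medium, Z) has each player best-responding; Nash payoffs (18, 12).
Sequential outcome (Medium, Z) coincides with the Nash profile (Medium, Z).

yes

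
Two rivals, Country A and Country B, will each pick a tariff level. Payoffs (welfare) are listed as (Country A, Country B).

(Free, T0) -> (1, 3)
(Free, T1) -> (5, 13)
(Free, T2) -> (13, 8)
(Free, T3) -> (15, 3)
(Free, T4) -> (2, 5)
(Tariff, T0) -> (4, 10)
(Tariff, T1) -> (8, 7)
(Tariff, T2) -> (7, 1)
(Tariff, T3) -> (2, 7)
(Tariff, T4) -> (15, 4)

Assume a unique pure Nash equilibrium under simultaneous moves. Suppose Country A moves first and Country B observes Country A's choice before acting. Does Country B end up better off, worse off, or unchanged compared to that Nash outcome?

better off

Backward induction with Country A moving first.
- Free → Country B plays T1 (best of 3, 13, 8, 3, 5); Country A gets 5.
- Tariff → Country B plays T0 (best of 10, 7, 1, 7, 4); Country A gets 4.
Among 5, 4, the best is 5 at Free. Subgame-perfect outcome: (Free, T1) with payoffs (5, 13).
Under simultaneous play:
Country A's best replies: T0→Tariff; T1→Tariff; T2→Free; T3→Free; T4→Tariff.
Country B's best replies: Free→T1; Tariff→T0.
The unique mutual best reply is (Tariff, T0), giving (4, 10).
Country B earns 13 sequentially versus 10 at the Nash outcome: better off.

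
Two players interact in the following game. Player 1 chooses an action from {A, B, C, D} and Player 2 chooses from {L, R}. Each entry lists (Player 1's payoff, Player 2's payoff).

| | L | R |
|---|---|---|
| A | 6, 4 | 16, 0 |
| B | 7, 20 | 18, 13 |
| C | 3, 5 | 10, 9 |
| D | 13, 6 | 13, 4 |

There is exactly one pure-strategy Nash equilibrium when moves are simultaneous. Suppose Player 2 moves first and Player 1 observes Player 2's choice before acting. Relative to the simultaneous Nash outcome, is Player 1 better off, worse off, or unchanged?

Work backward from Player 1's decision.
- L → Player 1 plays D (best of 6, 7, 3, 13); Player 2 gets 6.
- R → Player 1 plays B (best of 16, 18, 10, 13); Player 2 gets 13.
Maximizing over 6, 13, Player 2 chooses R. Subgame-perfect outcome: (B, R) with payoffs (18, 13).
Under simultaneous play:
Player 1's best replies: L→D; R→B.
Player 2's best replies: A→L; B→L; C→R; D→L.
The unique mutual best reply is (D, L), giving (13, 6).
Player 1 earns 18 sequentially versus 13 at the Nash outcome: better off.

better off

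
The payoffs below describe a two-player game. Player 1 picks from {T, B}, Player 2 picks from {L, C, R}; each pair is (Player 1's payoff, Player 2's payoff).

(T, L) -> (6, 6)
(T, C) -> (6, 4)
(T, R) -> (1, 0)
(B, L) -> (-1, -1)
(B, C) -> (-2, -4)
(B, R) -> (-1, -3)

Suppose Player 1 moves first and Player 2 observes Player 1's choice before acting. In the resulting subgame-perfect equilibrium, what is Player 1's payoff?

Work backward from Player 2's decision.
- T: BR = L, leader payoff 6.
- B: BR = L, leader payoff -1.
Player 1's induced payoffs are 6, -1, so Player 1 commits to T. Subgame-perfect outcome: (T, L) with payoffs (6, 6).

6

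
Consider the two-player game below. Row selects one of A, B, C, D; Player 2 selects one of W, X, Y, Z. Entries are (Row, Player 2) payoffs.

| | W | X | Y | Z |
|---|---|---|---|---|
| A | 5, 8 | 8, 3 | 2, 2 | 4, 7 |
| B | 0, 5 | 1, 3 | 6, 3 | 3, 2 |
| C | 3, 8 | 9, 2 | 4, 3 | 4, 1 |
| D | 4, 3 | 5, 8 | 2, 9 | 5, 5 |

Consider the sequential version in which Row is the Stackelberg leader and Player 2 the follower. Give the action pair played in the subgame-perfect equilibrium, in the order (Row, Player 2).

Work backward from Player 2's decision.
- A: BR = W, leader payoff 5.
- B: BR = W, leader payoff 0.
- C: BR = W, leader payoff 3.
- D: BR = Y, leader payoff 2.
Among 5, 0, 3, 2, the best is 5 at A. Subgame-perfect outcome: (A, W) with payoffs (5, 8).

(A, W)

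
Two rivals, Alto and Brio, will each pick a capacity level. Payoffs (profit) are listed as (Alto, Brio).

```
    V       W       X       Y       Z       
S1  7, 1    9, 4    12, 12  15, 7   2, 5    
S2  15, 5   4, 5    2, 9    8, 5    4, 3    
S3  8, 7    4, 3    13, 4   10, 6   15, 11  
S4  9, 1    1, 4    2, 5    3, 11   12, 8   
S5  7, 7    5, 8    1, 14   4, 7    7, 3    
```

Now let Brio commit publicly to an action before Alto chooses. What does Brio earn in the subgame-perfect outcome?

Backward induction with Brio moving first.
- V → Alto plays S2 (best of 7, 15, 8, 9, 7); Brio gets 5.
- W → Alto plays S1 (best of 9, 4, 4, 1, 5); Brio gets 4.
- X → Alto plays S3 (best of 12, 2, 13, 2, 1); Brio gets 4.
- Y → Alto plays S1 (best of 15, 8, 10, 3, 4); Brio gets 7.
- Z → Alto plays S3 (best of 2, 4, 15, 12, 7); Brio gets 11.
Maximizing over 5, 4, 4, 7, 11, Brio chooses Z. Subgame-perfect outcome: (S3, Z) with payoffs (15, 11).

11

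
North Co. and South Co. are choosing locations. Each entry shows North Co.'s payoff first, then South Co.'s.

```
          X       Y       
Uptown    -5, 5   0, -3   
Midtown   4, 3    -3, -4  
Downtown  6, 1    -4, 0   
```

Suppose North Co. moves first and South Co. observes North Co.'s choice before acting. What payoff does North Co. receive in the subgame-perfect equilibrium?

6

Backward induction with North Co. moving first.
- Uptown: South Co. compares 5, -3 and picks X; North Co. would get -5.
- Midtown: South Co. compares 3, -4 and picks X; North Co. would get 4.
- Downtown: South Co. compares 1, 0 and picks X; North Co. would get 6.
Among -5, 4, 6, the best is 6 at Downtown. Subgame-perfect outcome: (Downtown, X) with payoffs (6, 1).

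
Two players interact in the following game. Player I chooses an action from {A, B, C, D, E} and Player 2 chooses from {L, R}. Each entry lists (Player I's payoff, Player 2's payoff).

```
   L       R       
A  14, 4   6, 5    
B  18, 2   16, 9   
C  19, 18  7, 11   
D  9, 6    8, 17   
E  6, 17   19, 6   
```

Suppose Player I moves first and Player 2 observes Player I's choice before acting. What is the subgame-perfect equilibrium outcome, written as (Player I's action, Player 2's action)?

Work backward from Player 2's decision.
- A: BR = R, leader payoff 6.
- B: BR = R, leader payoff 16.
- C: BR = L, leader payoff 19.
- D: BR = R, leader payoff 8.
- E: BR = L, leader payoff 6.
Among 6, 16, 19, 8, 6, the best is 19 at C. Subgame-perfect outcome: (C, L) with payoffs (19, 18).

(C, L)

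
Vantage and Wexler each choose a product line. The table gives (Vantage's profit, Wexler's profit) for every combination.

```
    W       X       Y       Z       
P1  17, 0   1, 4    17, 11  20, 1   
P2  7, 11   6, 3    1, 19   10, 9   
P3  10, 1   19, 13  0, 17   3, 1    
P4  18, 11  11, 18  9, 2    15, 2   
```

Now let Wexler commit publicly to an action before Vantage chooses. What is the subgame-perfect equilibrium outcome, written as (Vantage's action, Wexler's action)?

(P3, X)

Solve by backward induction (Wexler leads).
- W → Vantage plays P4 (best of 17, 7, 10, 18); Wexler gets 11.
- X → Vantage plays P3 (best of 1, 6, 19, 11); Wexler gets 13.
- Y → Vantage plays P1 (best of 17, 1, 0, 9); Wexler gets 11.
- Z → Vantage plays P1 (best of 20, 10, 3, 15); Wexler gets 1.
Among 11, 13, 11, 1, the best is 13 at X. Subgame-perfect outcome: (P3, X) with payoffs (19, 13).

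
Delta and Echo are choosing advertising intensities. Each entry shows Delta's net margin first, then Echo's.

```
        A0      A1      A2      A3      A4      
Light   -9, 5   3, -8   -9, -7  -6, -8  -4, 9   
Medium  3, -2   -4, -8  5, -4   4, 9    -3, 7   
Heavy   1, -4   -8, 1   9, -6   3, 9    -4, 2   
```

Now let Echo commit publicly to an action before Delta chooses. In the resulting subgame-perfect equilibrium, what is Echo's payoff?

9

Backward induction with Echo moving first.
- A0 → Delta plays Medium (best of -9, 3, 1); Echo gets -2.
- A1 → Delta plays Light (best of 3, -4, -8); Echo gets -8.
- A2 → Delta plays Heavy (best of -9, 5, 9); Echo gets -6.
- A3 → Delta plays Medium (best of -6, 4, 3); Echo gets 9.
- A4 → Delta plays Medium (best of -4, -3, -4); Echo gets 7.
Among -2, -8, -6, 9, 7, the best is 9 at A3. Subgame-perfect outcome: (Medium, A3) with payoffs (4, 9).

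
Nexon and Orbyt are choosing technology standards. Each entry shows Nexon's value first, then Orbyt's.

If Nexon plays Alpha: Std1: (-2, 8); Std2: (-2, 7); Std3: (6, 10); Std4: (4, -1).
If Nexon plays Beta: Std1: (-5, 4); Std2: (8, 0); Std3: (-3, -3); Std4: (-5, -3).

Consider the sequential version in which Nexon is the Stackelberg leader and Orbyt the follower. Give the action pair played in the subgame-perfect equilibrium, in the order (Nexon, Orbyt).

(Alpha, Std3)

Orbyt best-responds to each possible Nexon move:
- Alpha: Orbyt compares 8, 7, 10, -1 and picks Std3; Nexon would get 6.
- Beta: Orbyt compares 4, 0, -3, -3 and picks Std1; Nexon would get -5.
Among 6, -5, the best is 6 at Alpha. Subgame-perfect outcome: (Alpha, Std3) with payoffs (6, 10).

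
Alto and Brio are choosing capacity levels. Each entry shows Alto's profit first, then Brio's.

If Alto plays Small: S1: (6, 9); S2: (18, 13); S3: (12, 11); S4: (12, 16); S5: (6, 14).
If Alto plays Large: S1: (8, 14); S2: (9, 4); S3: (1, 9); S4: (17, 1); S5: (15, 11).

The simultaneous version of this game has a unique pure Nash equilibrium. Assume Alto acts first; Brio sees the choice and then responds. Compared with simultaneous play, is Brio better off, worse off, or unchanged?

Solve by backward induction (Alto leads).
- Small: BR = S4, leader payoff 12.
- Large: BR = S1, leader payoff 8.
Maximizing over 12, 8, Alto chooses Small. Subgame-perfect outcome: (Small, S4) with payoffs (12, 16).
Now find the simultaneous Nash equilibrium.
Alto's best replies: S1→Large; S2→Small; S3→Small; S4→Large; S5→Large.
Brio's best replies: Small→S4; Large→S1.
The unique mutual best reply is (Large, S1), giving (8, 14).
Brio earns 16 sequentially versus 14 at the Nash outcome: better off.

better off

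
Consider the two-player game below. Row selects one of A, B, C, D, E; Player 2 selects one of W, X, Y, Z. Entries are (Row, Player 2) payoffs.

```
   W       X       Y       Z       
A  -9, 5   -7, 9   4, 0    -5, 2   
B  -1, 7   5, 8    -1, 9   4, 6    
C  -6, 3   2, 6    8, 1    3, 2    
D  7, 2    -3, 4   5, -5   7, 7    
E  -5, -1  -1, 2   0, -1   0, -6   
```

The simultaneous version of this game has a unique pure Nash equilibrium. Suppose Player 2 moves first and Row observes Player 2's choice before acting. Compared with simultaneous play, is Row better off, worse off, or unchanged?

worse off

Work backward from Row's decision.
- W: BR = D, leader payoff 2.
- X: BR = B, leader payoff 8.
- Y: BR = C, leader payoff 1.
- Z: BR = D, leader payoff 7.
Player 2's induced payoffs are 2, 8, 1, 7, so Player 2 commits to X. Subgame-perfect outcome: (B, X) with payoffs (5, 8).
Under simultaneous play:
Row's best replies: W→D; X→B; Y→C; Z→D.
Player 2's best replies: A→X; B→Y; C→X; D→Z; E→X.
Only (D, Z) has each player best-responding; Nash payoffs (7, 7).
Row earns 5 sequentially versus 7 at the Nash outcome: worse off.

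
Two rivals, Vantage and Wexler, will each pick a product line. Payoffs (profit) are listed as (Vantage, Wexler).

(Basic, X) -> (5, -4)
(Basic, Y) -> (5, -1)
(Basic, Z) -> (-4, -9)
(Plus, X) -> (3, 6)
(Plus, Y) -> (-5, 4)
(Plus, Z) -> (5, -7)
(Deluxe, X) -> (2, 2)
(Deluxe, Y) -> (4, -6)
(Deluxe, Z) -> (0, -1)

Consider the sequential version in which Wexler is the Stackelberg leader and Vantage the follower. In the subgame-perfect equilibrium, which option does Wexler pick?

Solve by backward induction (Wexler leads).
- X: BR = Basic, leader payoff -4.
- Y: BR = Basic, leader payoff -1.
- Z: BR = Plus, leader payoff -7.
Wexler's induced payoffs are -4, -1, -7, so Wexler commits to Y. Subgame-perfect outcome: (Basic, Y) with payoffs (5, -1).

Y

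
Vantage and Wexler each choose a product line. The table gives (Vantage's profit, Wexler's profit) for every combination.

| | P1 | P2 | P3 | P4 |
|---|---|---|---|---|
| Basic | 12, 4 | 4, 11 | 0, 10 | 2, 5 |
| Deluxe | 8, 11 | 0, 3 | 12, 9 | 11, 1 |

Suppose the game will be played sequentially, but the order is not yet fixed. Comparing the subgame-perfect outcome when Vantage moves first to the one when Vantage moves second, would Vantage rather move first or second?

If Vantage leads: Wexler's best replies are Basic→P2, Deluxe→P1; Vantage's induced payoffs 4, 8; outcome (Deluxe, P1), payoffs (8, 11).
If Wexler leads: Vantage's best replies are P1→Basic, P2→Basic, P3→Deluxe, P4→Deluxe; Wexler's induced payoffs 4, 11, 9, 1; outcome (Basic, P2), payoffs (4, 11).
Vantage gets 8 moving first and 4 moving second, so Vantage prefers to move first.

first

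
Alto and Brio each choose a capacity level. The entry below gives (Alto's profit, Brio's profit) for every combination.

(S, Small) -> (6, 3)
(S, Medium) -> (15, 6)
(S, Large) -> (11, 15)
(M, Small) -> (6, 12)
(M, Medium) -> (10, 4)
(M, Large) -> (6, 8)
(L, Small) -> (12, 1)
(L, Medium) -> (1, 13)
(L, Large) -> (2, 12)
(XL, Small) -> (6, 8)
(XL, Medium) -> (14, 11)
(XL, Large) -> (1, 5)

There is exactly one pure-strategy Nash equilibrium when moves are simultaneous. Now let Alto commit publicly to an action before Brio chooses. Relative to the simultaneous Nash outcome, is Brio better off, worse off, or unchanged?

Backward induction with Alto moving first.
- S → Brio plays Large (best of 3, 6, 15); Alto gets 11.
- M → Brio plays Small (best of 12, 4, 8); Alto gets 6.
- L → Brio plays Medium (best of 1, 13, 12); Alto gets 1.
- XL → Brio plays Medium (best of 8, 11, 5); Alto gets 14.
Alto's induced payoffs are 11, 6, 1, 14, so Alto commits to XL. Subgame-perfect outcome: (XL, Medium) with payoffs (14, 11).
Under simultaneous play:
Alto's best replies: Small→L; Medium→S; Large→S.
Brio's best replies: S→Large; M→Small; L→Medium; XL→Medium.
The unique mutual best reply is (S, Large), giving (11, 15).
Brio earns 11 sequentially versus 15 at the Nash outcome: worse off.

worse off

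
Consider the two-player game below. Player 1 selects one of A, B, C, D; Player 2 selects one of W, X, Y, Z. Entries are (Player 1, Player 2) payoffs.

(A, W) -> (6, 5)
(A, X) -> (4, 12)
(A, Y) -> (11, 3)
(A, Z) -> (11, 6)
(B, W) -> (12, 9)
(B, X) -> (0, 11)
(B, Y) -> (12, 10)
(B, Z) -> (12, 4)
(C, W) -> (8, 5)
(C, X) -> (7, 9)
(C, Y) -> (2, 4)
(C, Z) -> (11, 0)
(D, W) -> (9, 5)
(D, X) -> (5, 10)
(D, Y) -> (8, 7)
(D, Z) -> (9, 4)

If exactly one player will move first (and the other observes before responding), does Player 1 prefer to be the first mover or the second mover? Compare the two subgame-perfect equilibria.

second

If Player 1 leads: Player 2's best replies are A→X, B→X, C→X, D→X; Player 1's induced payoffs 4, 0, 7, 5; outcome (C, X), payoffs (7, 9).
If Player 2 leads: Player 1's best replies are W→B, X→C, Y→B, Z→B; Player 2's induced payoffs 9, 9, 10, 4; outcome (B, Y), payoffs (12, 10).
Player 1 gets 7 moving first and 12 moving second, so Player 1 prefers to move second.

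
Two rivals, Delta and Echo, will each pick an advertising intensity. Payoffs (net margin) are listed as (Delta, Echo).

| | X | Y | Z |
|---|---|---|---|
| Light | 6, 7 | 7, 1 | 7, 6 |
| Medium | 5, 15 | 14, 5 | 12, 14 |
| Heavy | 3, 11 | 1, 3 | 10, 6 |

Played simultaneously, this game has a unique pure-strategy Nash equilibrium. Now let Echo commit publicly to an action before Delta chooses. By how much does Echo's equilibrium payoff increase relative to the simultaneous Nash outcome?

7

Delta best-responds to each possible Echo move:
- X → Delta plays Light (best of 6, 5, 3); Echo gets 7.
- Y → Delta plays Medium (best of 7, 14, 1); Echo gets 5.
- Z → Delta plays Medium (best of 7, 12, 10); Echo gets 14.
Among 7, 5, 14, the best is 14 at Z. Subgame-perfect outcome: (Medium, Z) with payoffs (12, 14).
For the simultaneous game, intersect best replies.
Delta's best replies: X→Light; Y→Medium; Z→Medium.
Echo's best replies: Light→X; Medium→X; Heavy→X.
The unique mutual best reply is (Light, X), giving (6, 7).
Echo's commitment gain: 14 − 7 = 7.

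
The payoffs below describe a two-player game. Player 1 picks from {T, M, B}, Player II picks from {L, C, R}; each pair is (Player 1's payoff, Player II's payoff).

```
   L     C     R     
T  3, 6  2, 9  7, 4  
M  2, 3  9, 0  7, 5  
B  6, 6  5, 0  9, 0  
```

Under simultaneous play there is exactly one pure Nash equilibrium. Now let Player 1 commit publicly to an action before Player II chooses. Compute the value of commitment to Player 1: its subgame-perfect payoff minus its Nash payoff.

Backward induction with Player 1 moving first.
- T → Player II plays C (best of 6, 9, 4); Player 1 gets 2.
- M → Player II plays R (best of 3, 0, 5); Player 1 gets 7.
- B → Player II plays L (best of 6, 0, 0); Player 1 gets 6.
Maximizing over 2, 7, 6, Player 1 chooses M. Subgame-perfect outcome: (M, R) with payoffs (7, 5).
Now find the simultaneous Nash equilibrium.
Player 1's best replies: L→B; C→M; R→B.
Player II's best replies: T→C; M→R; B→L.
The unique mutual best reply is (B, L), giving (6, 6).
Player 1's commitment gain: 7 − 6 = 1.

1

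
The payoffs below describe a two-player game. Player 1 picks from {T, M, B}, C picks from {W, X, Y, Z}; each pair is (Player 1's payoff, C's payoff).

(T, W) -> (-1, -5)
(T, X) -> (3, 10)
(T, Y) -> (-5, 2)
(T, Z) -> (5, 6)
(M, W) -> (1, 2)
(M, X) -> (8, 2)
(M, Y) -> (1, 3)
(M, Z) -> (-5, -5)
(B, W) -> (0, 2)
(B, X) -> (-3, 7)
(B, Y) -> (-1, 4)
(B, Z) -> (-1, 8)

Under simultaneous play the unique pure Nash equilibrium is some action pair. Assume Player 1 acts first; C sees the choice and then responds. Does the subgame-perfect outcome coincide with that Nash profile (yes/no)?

C best-responds to each possible Player 1 move:
- T: BR = X, leader payoff 3.
- M: BR = Y, leader payoff 1.
- B: BR = Z, leader payoff -1.
Maximizing over 3, 1, -1, Player 1 chooses T. Subgame-perfect outcome: (T, X) with payoffs (3, 10).
Now find the simultaneous Nash equilibrium.
Player 1's best replies: W→M; X→M; Y→M; Z→T.
C's best replies: T→X; M→Y; B→Z.
The unique mutual best reply is (M, Y), giving (1, 3).
Sequential outcome (T, X) differs from the Nash profile (M, Y).

no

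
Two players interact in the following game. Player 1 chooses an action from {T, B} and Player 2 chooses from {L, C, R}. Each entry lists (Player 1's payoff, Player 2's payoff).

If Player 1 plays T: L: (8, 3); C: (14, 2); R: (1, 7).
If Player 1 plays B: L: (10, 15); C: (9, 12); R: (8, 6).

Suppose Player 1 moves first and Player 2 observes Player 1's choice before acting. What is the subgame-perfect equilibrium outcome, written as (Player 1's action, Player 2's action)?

Backward induction with Player 1 moving first.
- T → Player 2 plays R (best of 3, 2, 7); Player 1 gets 1.
- B → Player 2 plays L (best of 15, 12, 6); Player 1 gets 10.
Player 1's induced payoffs are 1, 10, so Player 1 commits to B. Subgame-perfect outcome: (B, L) with payoffs (10, 15).

(B, L)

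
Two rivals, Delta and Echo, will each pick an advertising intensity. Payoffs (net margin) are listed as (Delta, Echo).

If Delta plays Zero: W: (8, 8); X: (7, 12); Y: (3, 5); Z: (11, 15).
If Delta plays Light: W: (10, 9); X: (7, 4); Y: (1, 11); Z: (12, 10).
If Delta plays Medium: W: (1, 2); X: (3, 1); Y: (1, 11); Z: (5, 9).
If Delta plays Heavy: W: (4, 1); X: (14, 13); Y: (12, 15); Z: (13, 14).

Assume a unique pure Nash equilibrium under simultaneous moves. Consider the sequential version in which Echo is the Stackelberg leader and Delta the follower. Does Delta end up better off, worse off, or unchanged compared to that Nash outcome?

Backward induction with Echo moving first.
- W: BR = Light, leader payoff 9.
- X: BR = Heavy, leader payoff 13.
- Y: BR = Heavy, leader payoff 15.
- Z: BR = Heavy, leader payoff 14.
Among 9, 13, 15, 14, the best is 15 at Y. Subgame-perfect outcome: (Heavy, Y) with payoffs (12, 15).
Under simultaneous play:
Delta's best replies: W→Light; X→Heavy; Y→Heavy; Z→Heavy.
Echo's best replies: Zero→Z; Light→Y; Medium→Y; Heavy→Y.
Only (Heavy, Y) has each player best-responding; Nash payoffs (12, 15).
Delta earns 12 sequentially versus 12 at the Nash outcome: unchanged.

unchanged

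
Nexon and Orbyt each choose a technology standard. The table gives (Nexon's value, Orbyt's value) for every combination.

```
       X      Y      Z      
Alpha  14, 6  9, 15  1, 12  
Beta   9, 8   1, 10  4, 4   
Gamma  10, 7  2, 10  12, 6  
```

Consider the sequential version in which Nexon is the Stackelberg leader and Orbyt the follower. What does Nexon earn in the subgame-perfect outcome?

Backward induction with Nexon moving first.
- Alpha: Orbyt compares 6, 15, 12 and picks Y; Nexon would get 9.
- Beta: Orbyt compares 8, 10, 4 and picks Y; Nexon would get 1.
- Gamma: Orbyt compares 7, 10, 6 and picks Y; Nexon would get 2.
Among 9, 1, 2, the best is 9 at Alpha. Subgame-perfect outcome: (Alpha, Y) with payoffs (9, 15).

9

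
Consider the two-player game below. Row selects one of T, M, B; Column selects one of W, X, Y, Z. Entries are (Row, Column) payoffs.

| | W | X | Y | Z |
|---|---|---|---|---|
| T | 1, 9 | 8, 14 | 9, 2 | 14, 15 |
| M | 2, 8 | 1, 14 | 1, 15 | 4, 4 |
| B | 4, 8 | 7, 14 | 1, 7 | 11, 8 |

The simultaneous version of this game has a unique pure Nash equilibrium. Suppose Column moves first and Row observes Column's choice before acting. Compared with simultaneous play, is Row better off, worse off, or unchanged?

unchanged

Backward induction with Column moving first.
- W: BR = B, leader payoff 8.
- X: BR = T, leader payoff 14.
- Y: BR = T, leader payoff 2.
- Z: BR = T, leader payoff 15.
Among 8, 14, 2, 15, the best is 15 at Z. Subgame-perfect outcome: (T, Z) with payoffs (14, 15).
Under simultaneous play:
Row's best replies: W→B; X→T; Y→T; Z→T.
Column's best replies: T→Z; M→Y; B→X.
Only (T, Z) has each player best-responding; Nash payoffs (14, 15).
Row earns 14 sequentially versus 14 at the Nash outcome: unchanged.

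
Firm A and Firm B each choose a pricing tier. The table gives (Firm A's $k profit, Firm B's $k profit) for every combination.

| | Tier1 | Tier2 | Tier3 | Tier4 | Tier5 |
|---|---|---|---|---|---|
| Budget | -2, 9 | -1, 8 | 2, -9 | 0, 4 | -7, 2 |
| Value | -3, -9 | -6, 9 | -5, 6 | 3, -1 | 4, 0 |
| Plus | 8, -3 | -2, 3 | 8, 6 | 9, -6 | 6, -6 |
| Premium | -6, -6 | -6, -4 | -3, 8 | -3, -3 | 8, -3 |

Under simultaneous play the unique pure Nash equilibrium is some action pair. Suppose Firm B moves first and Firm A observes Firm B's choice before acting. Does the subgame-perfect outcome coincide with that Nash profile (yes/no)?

Backward induction with Firm B moving first.
- Tier1: Firm A compares -2, -3, 8, -6 and picks Plus; Firm B would get -3.
- Tier2: Firm A compares -1, -6, -2, -6 and picks Budget; Firm B would get 8.
- Tier3: Firm A compares 2, -5, 8, -3 and picks Plus; Firm B would get 6.
- Tier4: Firm A compares 0, 3, 9, -3 and picks Plus; Firm B would get -6.
- Tier5: Firm A compares -7, 4, 6, 8 and picks Premium; Firm B would get -3.
Firm B's induced payoffs are -3, 8, 6, -6, -3, so Firm B commits to Tier2. Subgame-perfect outcome: (Budget, Tier2) with payoffs (-1, 8).
For the simultaneous game, intersect best replies.
Firm A's best replies: Tier1→Plus; Tier2→Budget; Tier3→Plus; Tier4→Plus; Tier5→Premium.
Firm B's best replies: Budget→Tier1; Value→Tier2; Plus→Tier3; Premium→Tier3.
Only (Plus, Tier3) has each player best-responding; Nash payoffs (8, 6).
Sequential outcome (Budget, Tier2) differs from the Nash profile (Plus, Tier3).

no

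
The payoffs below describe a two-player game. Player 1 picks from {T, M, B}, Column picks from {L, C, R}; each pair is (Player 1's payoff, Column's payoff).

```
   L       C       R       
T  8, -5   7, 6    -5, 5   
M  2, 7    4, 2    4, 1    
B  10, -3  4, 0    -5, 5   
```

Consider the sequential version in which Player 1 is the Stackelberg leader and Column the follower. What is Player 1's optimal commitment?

T

Backward induction with Player 1 moving first.
- T: Column compares -5, 6, 5 and picks C; Player 1 would get 7.
- M: Column compares 7, 2, 1 and picks L; Player 1 would get 2.
- B: Column compares -3, 0, 5 and picks R; Player 1 would get -5.
Among 7, 2, -5, the best is 7 at T. Subgame-perfect outcome: (T, C) with payoffs (7, 6).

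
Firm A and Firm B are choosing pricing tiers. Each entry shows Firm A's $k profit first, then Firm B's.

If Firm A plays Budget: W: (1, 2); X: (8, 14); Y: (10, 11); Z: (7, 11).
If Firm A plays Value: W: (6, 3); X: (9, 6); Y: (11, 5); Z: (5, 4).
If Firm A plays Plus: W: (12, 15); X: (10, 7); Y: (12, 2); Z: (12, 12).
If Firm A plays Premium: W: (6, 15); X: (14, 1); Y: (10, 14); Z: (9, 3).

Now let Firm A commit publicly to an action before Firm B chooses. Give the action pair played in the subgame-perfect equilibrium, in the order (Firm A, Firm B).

Work backward from Firm B's decision.
- Budget → Firm B plays X (best of 2, 14, 11, 11); Firm A gets 8.
- Value → Firm B plays X (best of 3, 6, 5, 4); Firm A gets 9.
- Plus → Firm B plays W (best of 15, 7, 2, 12); Firm A gets 12.
- Premium → Firm B plays W (best of 15, 1, 14, 3); Firm A gets 6.
Among 8, 9, 12, 6, the best is 12 at Plus. Subgame-perfect outcome: (Plus, W) with payoffs (12, 15).

(Plus, W)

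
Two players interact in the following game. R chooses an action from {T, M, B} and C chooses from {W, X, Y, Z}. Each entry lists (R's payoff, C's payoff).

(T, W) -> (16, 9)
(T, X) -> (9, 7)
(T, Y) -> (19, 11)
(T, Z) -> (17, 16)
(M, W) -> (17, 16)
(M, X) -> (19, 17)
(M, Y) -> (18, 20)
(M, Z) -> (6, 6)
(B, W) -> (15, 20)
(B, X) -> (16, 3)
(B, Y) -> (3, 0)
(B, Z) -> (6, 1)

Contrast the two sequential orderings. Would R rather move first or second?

If R leads: C's best replies are T→Z, M→Y, B→W; R's induced payoffs 17, 18, 15; outcome (M, Y), payoffs (18, 20).
If C leads: R's best replies are W→M, X→M, Y→T, Z→T; C's induced payoffs 16, 17, 11, 16; outcome (M, X), payoffs (19, 17).
R gets 18 moving first and 19 moving second, so R prefers to move second.

second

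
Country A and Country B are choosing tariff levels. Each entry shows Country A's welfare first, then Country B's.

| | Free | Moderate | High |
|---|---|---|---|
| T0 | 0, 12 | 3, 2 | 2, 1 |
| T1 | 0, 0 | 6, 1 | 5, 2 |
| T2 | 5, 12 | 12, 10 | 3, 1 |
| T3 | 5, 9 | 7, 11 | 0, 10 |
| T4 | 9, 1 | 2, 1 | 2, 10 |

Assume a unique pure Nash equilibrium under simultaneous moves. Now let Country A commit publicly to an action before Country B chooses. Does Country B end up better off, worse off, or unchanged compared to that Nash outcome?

better off

Country B best-responds to each possible Country A move:
- T0: Country B compares 12, 2, 1 and picks Free; Country A would get 0.
- T1: Country B compares 0, 1, 2 and picks High; Country A would get 5.
- T2: Country B compares 12, 10, 1 and picks Free; Country A would get 5.
- T3: Country B compares 9, 11, 10 and picks Moderate; Country A would get 7.
- T4: Country B compares 1, 1, 10 and picks High; Country A would get 2.
Among 0, 5, 5, 7, 2, the best is 7 at T3. Subgame-perfect outcome: (T3, Moderate) with payoffs (7, 11).
Now find the simultaneous Nash equilibrium.
Country A's best replies: Free→T4; Moderate→T2; High→T1.
Country B's best replies: T0→Free; T1→High; T2→Free; T3→Moderate; T4→High.
Only (T1, High) has each player best-responding; Nash payoffs (5, 2).
Country B earns 11 sequentially versus 2 at the Nash outcome: better off.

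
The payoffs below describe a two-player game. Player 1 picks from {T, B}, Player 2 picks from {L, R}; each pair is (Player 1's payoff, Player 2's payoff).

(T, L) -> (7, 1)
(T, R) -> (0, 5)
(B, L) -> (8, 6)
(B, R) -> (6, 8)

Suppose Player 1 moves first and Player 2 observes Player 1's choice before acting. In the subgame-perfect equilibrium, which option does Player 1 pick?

Player 2 best-responds to each possible Player 1 move:
- T: BR = R, leader payoff 0.
- B: BR = R, leader payoff 6.
Player 1's induced payoffs are 0, 6, so Player 1 commits to B. Subgame-perfect outcome: (B, R) with payoffs (6, 8).

B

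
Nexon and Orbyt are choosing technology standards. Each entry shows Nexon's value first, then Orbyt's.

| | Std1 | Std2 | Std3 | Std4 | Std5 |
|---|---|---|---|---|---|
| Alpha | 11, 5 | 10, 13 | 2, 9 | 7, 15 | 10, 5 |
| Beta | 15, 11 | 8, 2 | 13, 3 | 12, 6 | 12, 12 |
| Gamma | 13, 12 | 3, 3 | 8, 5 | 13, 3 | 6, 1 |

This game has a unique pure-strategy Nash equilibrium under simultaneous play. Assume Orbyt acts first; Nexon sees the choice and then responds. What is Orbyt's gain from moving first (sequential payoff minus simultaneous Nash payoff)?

Work backward from Nexon's decision.
- Std1: BR = Beta, leader payoff 11.
- Std2: BR = Alpha, leader payoff 13.
- Std3: BR = Beta, leader payoff 3.
- Std4: BR = Gamma, leader payoff 3.
- Std5: BR = Beta, leader payoff 12.
Orbyt's induced payoffs are 11, 13, 3, 3, 12, so Orbyt commits to Std2. Subgame-perfect outcome: (Alpha, Std2) with payoffs (10, 13).
Now find the simultaneous Nash equilibrium.
Nexon's best replies: Std1→Beta; Std2→Alpha; Std3→Beta; Std4→Gamma; Std5→Beta.
Orbyt's best replies: Alpha→Std4; Beta→Std5; Gamma→Std1.
The unique mutual best reply is (Beta, Std5), giving (12, 12).
Orbyt's commitment gain: 13 − 12 = 1.

1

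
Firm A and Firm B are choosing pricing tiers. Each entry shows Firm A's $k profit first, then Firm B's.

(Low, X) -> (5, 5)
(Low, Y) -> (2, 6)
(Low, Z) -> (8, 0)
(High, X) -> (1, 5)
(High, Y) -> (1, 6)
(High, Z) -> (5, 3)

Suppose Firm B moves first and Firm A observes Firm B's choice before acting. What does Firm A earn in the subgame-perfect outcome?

2

Work backward from Firm A's decision.
- X: BR = Low, leader payoff 5.
- Y: BR = Low, leader payoff 6.
- Z: BR = Low, leader payoff 0.
Among 5, 6, 0, the best is 6 at Y. Subgame-perfect outcome: (Low, Y) with payoffs (2, 6).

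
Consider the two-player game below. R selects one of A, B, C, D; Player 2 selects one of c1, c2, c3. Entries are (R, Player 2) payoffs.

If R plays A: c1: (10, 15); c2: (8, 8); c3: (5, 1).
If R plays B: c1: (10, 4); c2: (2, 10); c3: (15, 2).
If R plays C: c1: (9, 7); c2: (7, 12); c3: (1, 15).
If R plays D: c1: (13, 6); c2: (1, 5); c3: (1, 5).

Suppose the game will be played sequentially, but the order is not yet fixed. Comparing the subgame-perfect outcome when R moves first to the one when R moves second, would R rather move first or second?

first

If R leads: Player 2's best replies are A→c1, B→c2, C→c3, D→c1; R's induced payoffs 10, 2, 1, 13; outcome (D, c1), payoffs (13, 6).
If Player 2 leads: R's best replies are c1→D, c2→A, c3→B; Player 2's induced payoffs 6, 8, 2; outcome (A, c2), payoffs (8, 8).
R gets 13 moving first and 8 moving second, so R prefers to move first.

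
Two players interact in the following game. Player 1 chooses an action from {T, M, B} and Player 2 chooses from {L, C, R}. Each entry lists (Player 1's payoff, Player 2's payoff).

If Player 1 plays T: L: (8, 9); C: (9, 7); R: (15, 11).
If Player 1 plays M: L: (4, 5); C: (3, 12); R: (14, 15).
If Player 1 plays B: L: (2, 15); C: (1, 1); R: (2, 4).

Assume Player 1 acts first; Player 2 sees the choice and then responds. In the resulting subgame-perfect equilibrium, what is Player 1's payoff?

Work backward from Player 2's decision.
- T: Player 2 compares 9, 7, 11 and picks R; Player 1 would get 15.
- M: Player 2 compares 5, 12, 15 and picks R; Player 1 would get 14.
- B: Player 2 compares 15, 1, 4 and picks L; Player 1 would get 2.
Player 1's induced payoffs are 15, 14, 2, so Player 1 commits to T. Subgame-perfect outcome: (T, R) with payoffs (15, 11).

15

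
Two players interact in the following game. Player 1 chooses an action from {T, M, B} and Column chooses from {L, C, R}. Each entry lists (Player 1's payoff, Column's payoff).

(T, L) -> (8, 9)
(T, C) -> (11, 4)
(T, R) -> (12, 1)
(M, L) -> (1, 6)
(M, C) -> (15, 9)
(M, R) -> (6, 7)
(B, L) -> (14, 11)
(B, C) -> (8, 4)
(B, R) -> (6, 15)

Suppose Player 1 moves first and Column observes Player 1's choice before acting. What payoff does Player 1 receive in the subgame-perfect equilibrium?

Work backward from Column's decision.
- T: BR = L, leader payoff 8.
- M: BR = C, leader payoff 15.
- B: BR = R, leader payoff 6.
Among 8, 15, 6, the best is 15 at M. Subgame-perfect outcome: (M, C) with payoffs (15, 9).

15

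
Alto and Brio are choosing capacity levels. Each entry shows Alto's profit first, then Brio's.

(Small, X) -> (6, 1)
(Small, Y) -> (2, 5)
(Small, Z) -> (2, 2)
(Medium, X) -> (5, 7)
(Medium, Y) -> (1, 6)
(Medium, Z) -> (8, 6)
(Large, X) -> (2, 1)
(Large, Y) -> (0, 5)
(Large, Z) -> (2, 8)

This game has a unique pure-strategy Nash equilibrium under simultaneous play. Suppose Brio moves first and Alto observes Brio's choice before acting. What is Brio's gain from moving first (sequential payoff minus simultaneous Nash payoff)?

Solve by backward induction (Brio leads).
- X: BR = Small, leader payoff 1.
- Y: BR = Small, leader payoff 5.
- Z: BR = Medium, leader payoff 6.
Maximizing over 1, 5, 6, Brio chooses Z. Subgame-perfect outcome: (Medium, Z) with payoffs (8, 6).
Under simultaneous play:
Alto's best replies: X→Small; Y→Small; Z→Medium.
Brio's best replies: Small→Y; Medium→X; Large→Z.
The unique mutual best reply is (Small, Y), giving (2, 5).
Brio's commitment gain: 6 − 5 = 1.

1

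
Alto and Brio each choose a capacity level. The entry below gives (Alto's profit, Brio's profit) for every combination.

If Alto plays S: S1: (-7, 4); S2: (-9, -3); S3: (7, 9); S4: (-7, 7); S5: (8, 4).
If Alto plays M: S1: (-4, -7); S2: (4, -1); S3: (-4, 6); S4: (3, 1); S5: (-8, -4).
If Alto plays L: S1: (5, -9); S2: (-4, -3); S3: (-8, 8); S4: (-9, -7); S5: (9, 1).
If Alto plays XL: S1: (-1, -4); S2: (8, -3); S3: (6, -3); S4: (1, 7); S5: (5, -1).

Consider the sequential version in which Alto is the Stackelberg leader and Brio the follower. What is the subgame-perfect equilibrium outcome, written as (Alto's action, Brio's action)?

(S, S3)

Work backward from Brio's decision.
- S: BR = S3, leader payoff 7.
- M: BR = S3, leader payoff -4.
- L: BR = S3, leader payoff -8.
- XL: BR = S4, leader payoff 1.
Alto's induced payoffs are 7, -4, -8, 1, so Alto commits to S. Subgame-perfect outcome: (S, S3) with payoffs (7, 9).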